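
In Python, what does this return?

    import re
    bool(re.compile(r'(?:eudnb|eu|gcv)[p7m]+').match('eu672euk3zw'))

False

`match` is anchored at position 0; if the pattern doesn't fit there, it returns None.
Here position 0 doesn't satisfy it, so the call returns None, and `bool(None)` is False.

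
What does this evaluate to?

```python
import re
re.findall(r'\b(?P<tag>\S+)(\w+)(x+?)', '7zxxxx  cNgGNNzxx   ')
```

This matches a word boundary (`\b`, zero-width); then one or more of a non-whitespace character (captured as 'tag'); then one or more of a word character (captured); then one or more of a literal 'x' (lazy) (captured).
Scanning left to right: at [0:6] match '7zxxxx', groups = ('7zxx', 'x', 'x'); at [8:17] match 'cNgGNNzxx', groups = ('cNgGNNz', 'x', 'x').
With 3 capturing groups, `findall` returns a 3-tuple per match.

[('7zxx', 'x', 'x'), ('cNgGNNz', 'x', 'x')]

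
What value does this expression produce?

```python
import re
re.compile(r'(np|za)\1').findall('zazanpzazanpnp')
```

['za', 'za', 'np']

`\1` is not a pattern — it's the concrete string captured by group 1, re-applied verbatim.
Scanning left to right: at [0:4] match 'zaza', group 1 = 'za'; at [6:10] match 'zaza', group 1 = 'za'; at [10:14] match 'npnp', group 1 = 'np'.
With a single group, `findall` returns only what that group captured — 3 items.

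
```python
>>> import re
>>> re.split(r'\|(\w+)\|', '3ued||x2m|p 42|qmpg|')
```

Matches to split on: at [5:10] → '|x2m|'; at [14:20] → '|qmpg|'.
`re.split` interleaves the captured-group text with the surrounding fragments.

['3ued|', 'x2m', 'p 42', 'qmpg', '']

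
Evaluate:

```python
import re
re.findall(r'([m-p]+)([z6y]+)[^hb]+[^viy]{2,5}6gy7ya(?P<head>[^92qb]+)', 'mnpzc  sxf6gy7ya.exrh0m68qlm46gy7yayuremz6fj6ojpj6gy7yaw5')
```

This matches one or more of a character in [m-p] (captured); then one or more of one of [z6y] (captured); then one or more of any character except [hb]; then 2 to 5 of any character except [viy], then the literal '6gy', then the literal '7ya'; then one or more of any character except [92qb] (captured as 'head').
Scanning left to right: at [0:25] match 'mnpzc  sxf6gy7ya.exrh0m68', groups = ('mnp', 'z', '.exrh0m68'); at [39:57] match 'mz6fj6ojpj6gy7yaw5', groups = ('m', 'z6', 'w5').
`findall` packs the 3 group values into a tuple for every match.

[('mnp', 'z', '.exrh0m68'), ('m', 'z6', 'w5')]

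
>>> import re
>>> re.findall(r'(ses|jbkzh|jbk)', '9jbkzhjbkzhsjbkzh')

['jbkzh', 'jbkzh', 'jbkzh']

Branches in `(...|...)` are attempted left-to-right; the first branch that allows the whole pattern to succeed is taken.
Walking the string: at [1:6] match 'jbkzh', group 1 = 'jbkzh'; at [6:11] match 'jbkzh', group 1 = 'jbkzh'; at [12:17] match 'jbkzh', group 1 = 'jbkzh'.
Because there's exactly one group, `findall` drops the full match and keeps group 1 from each hit.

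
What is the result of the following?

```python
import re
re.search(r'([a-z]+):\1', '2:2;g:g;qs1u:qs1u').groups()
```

('g',)

`\1` is not a pattern — it's the concrete string captured by group 1, re-applied verbatim.
`search` walks the string left to right and returns the first match it finds.
The match spans [4:7] → 'g:g'.
Captured: group 1 = 'g'.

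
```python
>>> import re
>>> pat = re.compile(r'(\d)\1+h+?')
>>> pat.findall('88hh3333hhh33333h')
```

The backreference `\1` re-matches whatever the first group consumed, character for character.
Because there's exactly one group, `findall` drops the full match and keeps group 1 from each hit.

['8', '3', '3']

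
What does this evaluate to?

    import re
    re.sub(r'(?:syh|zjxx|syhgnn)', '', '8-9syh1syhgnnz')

Alternation tries branches left to right and keeps the first one that lets the overall match succeed at that position.
Matches: at [3:6] → 'syh'; at [7:10] → 'syh'.
`sub` substitutes '' at each match site.

'8-91gnnz'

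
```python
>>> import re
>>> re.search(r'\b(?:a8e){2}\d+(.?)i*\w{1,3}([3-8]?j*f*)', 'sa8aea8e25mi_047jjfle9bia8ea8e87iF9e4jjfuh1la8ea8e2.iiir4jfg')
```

None

Here no position works, so the call returns None.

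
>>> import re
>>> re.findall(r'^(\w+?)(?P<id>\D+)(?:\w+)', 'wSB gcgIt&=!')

The pattern matches anchored at the start of the string; then one or more of a word character (lazy) (captured); then one or more of a non-digit (captured as 'id'); then one or more of a word character (non-capturing group).
Matches: at [0:9] match 'wSB gcgIt', groups = ('w', 'SB gcgI').
With 2 capturing groups, `findall` returns a 2-tuple per match.

[('w', 'SB gcgI')]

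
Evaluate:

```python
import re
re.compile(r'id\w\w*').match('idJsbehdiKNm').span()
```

(0, 12)

The pattern matches the literal 'id', then a word character; then zero or more of a word character.
With `match`, the pattern is implicitly anchored at the beginning.
The match spans [0:12] → 'idJsbehdiKNm'.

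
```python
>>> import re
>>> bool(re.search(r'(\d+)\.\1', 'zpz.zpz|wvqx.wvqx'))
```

False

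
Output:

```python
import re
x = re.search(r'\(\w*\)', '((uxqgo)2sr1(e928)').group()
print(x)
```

(uxqgo)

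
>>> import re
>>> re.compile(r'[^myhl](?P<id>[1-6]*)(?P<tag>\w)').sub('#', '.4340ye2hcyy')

This matches any character except [myhl]; then zero or more of a character in [1-6] (captured as 'id'); then a word character (captured as 'tag').
Matches: at [0:5] → '.4340'; at [6:9] → 'e2h'; at [9:11] → 'cy'.
`sub` substitutes '#' at each match site.

'#y##y'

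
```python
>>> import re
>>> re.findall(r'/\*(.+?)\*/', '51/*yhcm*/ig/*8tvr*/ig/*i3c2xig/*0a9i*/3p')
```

With the lazy modifier that quantifier settles for the fewest repetitions that let the rest of the pattern succeed (the atoms after it are unaffected and can still be greedy).
Matches: at [2:10] match '/*yhcm*/', group 1 = 'yhcm'; at [12:20] match '/*8tvr*/', group 1 = '8tvr'; at [22:39] match '/*i3c2xig/*0a9i*/', group 1 = 'i3c2xig/*0a9i'.
One capturing group, so `findall` returns just the captured substring from each match — 3 in all.

['yhcm', '8tvr', 'i3c2xig/*0a9i']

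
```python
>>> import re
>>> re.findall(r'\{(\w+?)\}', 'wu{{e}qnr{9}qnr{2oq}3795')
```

['e', '9', '2oq']

Matches: at [3:6] match '{e}', group 1 = 'e'; at [9:12] match '{9}', group 1 = '9'; at [15:20] match '{2oq}', group 1 = '2oq'.
Because there's exactly one group, `findall` drops the full match and keeps group 1 from each hit.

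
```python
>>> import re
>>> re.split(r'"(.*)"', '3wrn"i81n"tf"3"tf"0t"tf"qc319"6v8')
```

`re.split` interleaves the captured-group text with the surrounding fragments.

['3wrn', 'i81n"tf"3"tf"0t"tf"qc319', '6v8']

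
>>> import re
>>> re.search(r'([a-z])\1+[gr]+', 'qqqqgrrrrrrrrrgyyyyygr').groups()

('q',)

The match spans [0:15] → 'qqqqgrrrrrrrrrg'.
Captured: group 1 = 'q'.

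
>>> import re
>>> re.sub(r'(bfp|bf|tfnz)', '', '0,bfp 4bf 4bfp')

'0, 4 4'

The regex engine tests alternatives in the order written; an earlier branch that matches wins even if a later one would match more.
Matches: at [2:5] → 'bfp'; at [7:9] → 'bf'; at [11:14] → 'bfp'.
`sub` substitutes '' at each match site.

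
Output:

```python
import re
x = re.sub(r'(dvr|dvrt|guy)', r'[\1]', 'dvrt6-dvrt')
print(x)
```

[dvr]t6-[dvr]t

Alternation tries branches left to right and keeps the first one that lets the overall match succeed at that position.
Matches: at [0:3] → 'dvr'; at [6:9] → 'dvr'.
The replacement refers to a captured group, so each match is rewritten using its own captured text.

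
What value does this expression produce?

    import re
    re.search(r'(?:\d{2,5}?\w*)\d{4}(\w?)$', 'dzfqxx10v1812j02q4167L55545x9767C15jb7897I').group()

'10v1812j02q4167L55545x9767C15jb7897I'

This matches 2 to 5 of a digit (lazy), then zero or more of a word character (non-capturing group); then exactly 4 of a digit; then optionally a word character (captured); then anchored at the end.
`re.search` tries every starting position until one works.
The match spans [6:42] → '10v1812j02q4167L55545x9767C15jb7897I'.
Captured: group 1 = 'I'.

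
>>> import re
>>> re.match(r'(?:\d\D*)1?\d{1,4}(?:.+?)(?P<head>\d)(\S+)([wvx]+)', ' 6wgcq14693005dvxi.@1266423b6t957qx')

None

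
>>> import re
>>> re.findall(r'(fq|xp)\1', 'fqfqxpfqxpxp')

A backreference is literal: `\1` must see the identical characters the first group matched.
Walking the string: at [0:4] match 'fqfq', group 1 = 'fq'; at [8:12] match 'xpxp', group 1 = 'xp'.
One capturing group, so `findall` returns just the captured substring from each match — 2 in all.

['fq', 'xp']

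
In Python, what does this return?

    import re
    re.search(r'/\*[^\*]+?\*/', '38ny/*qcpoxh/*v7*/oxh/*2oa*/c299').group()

The match spans [12:18] → '/*v7*/'.

'/*v7*/'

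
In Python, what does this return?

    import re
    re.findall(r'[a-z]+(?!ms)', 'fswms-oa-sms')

['fswms', 'oa', 'sms']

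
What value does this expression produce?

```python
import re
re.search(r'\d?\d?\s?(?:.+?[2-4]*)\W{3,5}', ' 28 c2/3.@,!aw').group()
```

' 28 c2/3.@,!'

The pattern matches optionally a digit, then optionally a digit, then optionally whitespace; then one or more of any character (lazy), then zero or more of a character in [2-4] (non-capturing group); then 3 to 5 of a non-word character.
`re.search` scans for the first position where the pattern succeeds.
The match spans [0:12] → ' 28 c2/3.@,!'.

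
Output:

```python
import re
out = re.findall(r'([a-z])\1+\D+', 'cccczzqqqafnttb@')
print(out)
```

['c']

The backreference `\1` re-matches whatever the first group consumed, character for character.
Because there's exactly one group, `findall` drops the full match and keeps group 1 from the one hit.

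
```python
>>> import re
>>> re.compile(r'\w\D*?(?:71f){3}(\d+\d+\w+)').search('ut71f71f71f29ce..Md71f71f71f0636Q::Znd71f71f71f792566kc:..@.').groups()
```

('29ce',)

The match spans [0:15] → 'ut71f71f71f29ce'.
Captured: group 1 = '29ce'.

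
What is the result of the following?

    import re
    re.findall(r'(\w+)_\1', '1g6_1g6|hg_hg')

A backreference is literal: `\1` must see the identical characters the first group matched.
With a single group, `findall` returns only what that group captured — 2 items.

['1g6', 'hg']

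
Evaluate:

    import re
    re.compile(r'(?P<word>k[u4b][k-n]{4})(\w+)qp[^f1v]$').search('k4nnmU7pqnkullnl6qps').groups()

Pattern: the literal 'k', then one of [u4b], then exactly 4 of a character in [k-n] (captured as 'word'); then one or more of a word character (captured); then the literal 'qp', then any character except [f1v]; then anchored at the end.
`search` walks the string left to right and returns the first match it finds.
The match spans [10:20] → 'kullnl6qps'.
Captured: group 1 = 'kullnl', group 2 = '6'.

('kullnl', '6')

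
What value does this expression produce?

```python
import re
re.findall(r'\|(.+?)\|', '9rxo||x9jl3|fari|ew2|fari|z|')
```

['|x9jl3', 'ew2', 'z']

The `?` after the quantifier makes it lazy — it takes as little as possible before letting the rest of the pattern try.
Matches: at [4:12] match '||x9jl3|', group 1 = '|x9jl3'; at [16:21] match '|ew2|', group 1 = 'ew2'; at [25:28] match '|z|', group 1 = 'z'.
One capturing group, so `findall` returns just the captured substring from each match — 3 in all.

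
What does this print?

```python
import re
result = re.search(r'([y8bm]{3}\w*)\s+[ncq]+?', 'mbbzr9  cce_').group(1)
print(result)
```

mbbzr9

Pattern: exactly 3 of one of [y8bm], then zero or more of a word character (captured); then one or more of whitespace, then one or more of one of [ncq] (lazy).
Because the quantifier is non-greedy, it stops expanding at the earliest point where the rest of the pattern can succeed.
`re.search` scans for the first position where the pattern succeeds.
The match spans [0:9] → 'mbbzr9  c'.
Captured: group 1 = 'mbbzr9'.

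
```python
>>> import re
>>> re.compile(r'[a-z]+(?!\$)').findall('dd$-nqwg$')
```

The negative lookaround is zero-width — it rules out positions where the adjacent text would match, without consuming anything.
Walking the string: at [0:1] → 'd'; at [4:7] → 'nqw'.
With no groups in the pattern, `findall` gives back each whole match — 2 here.

['d', 'nqw']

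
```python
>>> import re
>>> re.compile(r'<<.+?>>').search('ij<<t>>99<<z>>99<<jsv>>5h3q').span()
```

(2, 7)

A `+?`/`*?`/`{m,n}?` starts at its minimum and grows only as far as needed for what follows to match.
`re.search` tries every starting position until one works.
The match spans [2:7] → '<<t>>'.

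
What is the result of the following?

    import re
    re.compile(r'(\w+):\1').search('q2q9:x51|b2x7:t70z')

None

The backreference `\1` re-matches whatever the first group consumed, character for character.
`re.search` tries every starting position until one works.
Here no position works, so the call returns None.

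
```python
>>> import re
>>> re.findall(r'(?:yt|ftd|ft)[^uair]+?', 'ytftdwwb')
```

['ytf']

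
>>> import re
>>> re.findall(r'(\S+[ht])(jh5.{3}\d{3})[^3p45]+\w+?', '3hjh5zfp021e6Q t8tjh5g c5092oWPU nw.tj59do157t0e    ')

[('3h', 'jh5zfp021')]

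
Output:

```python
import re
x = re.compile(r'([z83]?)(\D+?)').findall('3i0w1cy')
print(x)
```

[('3', 'i'), ('', 'w'), ('', 'c'), ('', 'y')]

The pattern matches optionally one of [z83] (captured); then one or more of a non-digit (lazy) (captured).
Scanning left to right: at [0:2] match '3i', groups = ('3', 'i'); at [3:4] match 'w', groups = ('', 'w'); at [5:6] match 'c', groups = ('', 'c'); at [6:7] match 'y', groups = ('', 'y').
Multiple groups make `findall` return tuples — one 2-tuple for each match.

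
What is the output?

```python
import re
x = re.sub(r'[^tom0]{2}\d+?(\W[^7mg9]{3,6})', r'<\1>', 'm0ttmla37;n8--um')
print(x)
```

m0ttm<;n8--u>m

The replacement refers to a captured group, so each match is rewritten using its own captured text.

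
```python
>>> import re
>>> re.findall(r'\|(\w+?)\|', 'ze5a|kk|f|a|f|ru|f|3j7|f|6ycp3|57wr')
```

['kk', 'a', 'ru', '3j7', '6ycp3']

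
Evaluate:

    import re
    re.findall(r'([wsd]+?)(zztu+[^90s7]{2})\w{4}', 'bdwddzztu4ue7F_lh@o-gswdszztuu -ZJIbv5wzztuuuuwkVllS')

This matches one or more of one of [wsd] (lazy) (captured); then the literal 'zzt', then one or more of a literal 'u', then exactly 2 of any character except [90s7] (captured); then exactly 4 of a word character.
Matches: at [1:15] match 'dwddzztu4ue7F_', groups = ('dwdd', 'zztu4u'); at [21:36] match 'swdszztuu -ZJIb', groups = ('swds', 'zztuu -'); at [38:52] match 'wzztuuuuwkVllS', groups = ('w', 'zztuuuuwk').
Multiple groups make `findall` return tuples — one 2-tuple for each match.

[('dwdd', 'zztu4u'), ('swds', 'zztuu -'), ('w', 'zztuuuuwk')]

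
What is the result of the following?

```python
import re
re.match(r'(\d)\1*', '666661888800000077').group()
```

'66666'

`\1` has to match the exact text group 1 already captured.
`re.match` won't scan ahead — the pattern has to work from the very first character.
The match spans [0:5] → '66666'.
Captured: group 1 = '6'.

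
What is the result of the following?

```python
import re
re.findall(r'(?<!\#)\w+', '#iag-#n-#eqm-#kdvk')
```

A negative assertion filters positions out without eating any characters.
Walking the string: at [2:4] → 'ag'; at [10:12] → 'qm'; at [15:18] → 'dvk'.
With no groups in the pattern, `findall` gives back each whole match — 3 here.

['ag', 'qm', 'dvk']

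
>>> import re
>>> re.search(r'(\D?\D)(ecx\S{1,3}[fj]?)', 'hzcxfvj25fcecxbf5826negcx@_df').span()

(9, 17)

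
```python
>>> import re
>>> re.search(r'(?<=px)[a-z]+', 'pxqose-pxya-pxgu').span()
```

Lookahead/lookbehind check context without consuming it, so the matched span excludes the asserted characters.
`re.search` scans for the first position where the pattern succeeds.
The match spans [2:6] → 'qose'.

(2, 6)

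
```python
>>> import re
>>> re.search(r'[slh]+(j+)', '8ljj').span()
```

This matches one or more of one of [slh]; then one or more of a literal 'j' (captured).
`re.search` tries every starting position until one works.
The match spans [1:4] → 'ljj'.
Captured: group 1 = 'jj'.

(1, 4)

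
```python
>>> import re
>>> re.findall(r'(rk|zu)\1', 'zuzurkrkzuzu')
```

The backreference `\1` re-matches whatever the first group consumed, character for character.
Walking the string: at [0:4] match 'zuzu', group 1 = 'zu'; at [4:8] match 'rkrk', group 1 = 'rk'; at [8:12] match 'zuzu', group 1 = 'zu'.
With a single group, `findall` returns only what that group captured — 3 items.

['zu', 'rk', 'zu']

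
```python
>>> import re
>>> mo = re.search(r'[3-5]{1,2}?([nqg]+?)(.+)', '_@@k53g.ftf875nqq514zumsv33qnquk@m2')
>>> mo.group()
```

The pattern matches 1 to 2 of a character in [3-5] (lazy); then one or more of one of [nqg] (lazy) (captured); then one or more of any character (captured).
`search` walks the string left to right and returns the first match it finds.
The match spans [4:35] → '53g.ftf875nqq514zumsv33qnquk@m2'.
Captured: group 1 = 'g', group 2 = '.ftf875nqq514zumsv33qnquk@m2'.

'53g.ftf875nqq514zumsv33qnquk@m2'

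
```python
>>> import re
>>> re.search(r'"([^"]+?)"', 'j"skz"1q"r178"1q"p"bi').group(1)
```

'skz'

The match spans [1:6] → '"skz"'.
Captured: group 1 = 'skz'.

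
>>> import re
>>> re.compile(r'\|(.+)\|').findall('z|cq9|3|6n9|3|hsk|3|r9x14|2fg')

One capturing group, so `findall` returns just the captured substring from the one match — 1 in all.

['cq9|3|6n9|3|hsk|3|r9x14']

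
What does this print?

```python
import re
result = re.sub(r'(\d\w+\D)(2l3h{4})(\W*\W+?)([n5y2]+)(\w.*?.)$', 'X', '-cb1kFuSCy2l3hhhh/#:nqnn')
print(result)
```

-cbX

This matches a digit, then one or more of a word character, then a non-digit (captured); then the literal '2l3', then exactly 4 of the literal 'h' (captured); then zero or more of a non-word character, then one or more of a non-word character (lazy) (captured); then one or more of one of [n5y2] (captured); then a word character, then zero or more of any character (lazy), then any character (captured); then anchored at the end.
`sub` substitutes 'X' at each match site.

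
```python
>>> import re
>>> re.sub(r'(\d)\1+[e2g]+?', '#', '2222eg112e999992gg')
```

After group 1 captures some text, `\1` only succeeds where that same text appears again.
Matches: at [0:5] → '2222e'; at [6:9] → '112'; at [10:16] → '999992'.
Each match is replaced by '#'.

'#g#e#gg'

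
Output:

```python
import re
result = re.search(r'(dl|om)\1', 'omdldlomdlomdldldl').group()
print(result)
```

dldl

The backreference `\1` re-matches whatever the first group consumed, character for character.
`search` walks the string left to right and returns the first match it finds.
The match spans [2:6] → 'dldl'.
Captured: group 1 = 'dl'.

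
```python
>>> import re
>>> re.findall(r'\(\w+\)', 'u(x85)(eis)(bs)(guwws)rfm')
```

['(x85)', '(eis)', '(bs)', '(guwws)']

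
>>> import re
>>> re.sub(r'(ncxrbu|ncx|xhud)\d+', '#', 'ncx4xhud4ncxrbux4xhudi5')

'##ncxrbux4xhudi5'

Matches: at [0:4] → 'ncx4'; at [4:9] → 'xhud4'.
Every occurrence is swapped for '#'.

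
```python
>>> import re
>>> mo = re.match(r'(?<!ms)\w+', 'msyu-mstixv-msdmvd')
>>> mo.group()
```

'msyu'

The negative lookaround is zero-width — it rules out positions where the adjacent text would match, without consuming anything.
`re.match` won't scan ahead — the pattern has to work from the very first character.
The match spans [0:4] → 'msyu'.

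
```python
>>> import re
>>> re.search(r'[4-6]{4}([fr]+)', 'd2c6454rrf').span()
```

(3, 10)

This matches exactly 4 of a character in [4-6]; then one or more of one of [fr] (captured).
The match spans [3:10] → '6454rrf'.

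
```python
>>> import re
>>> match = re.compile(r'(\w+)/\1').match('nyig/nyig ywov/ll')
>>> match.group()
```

'nyig/nyig'

`re.match` only tries the pattern at the start of the string.
The match spans [0:9] → 'nyig/nyig'.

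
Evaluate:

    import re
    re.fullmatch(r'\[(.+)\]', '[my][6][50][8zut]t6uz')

None

For `fullmatch`, every character of the input must be accounted for by the pattern.
Here there's no way to consume every character, so the call returns None.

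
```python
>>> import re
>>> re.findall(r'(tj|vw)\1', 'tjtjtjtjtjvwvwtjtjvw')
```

['tj', 'tj', 'vw', 'tj']

`\1` has to match the exact text group 1 already captured.
Matches: at [0:4] match 'tjtj', group 1 = 'tj'; at [4:8] match 'tjtj', group 1 = 'tj'; at [10:14] match 'vwvw', group 1 = 'vw'; at [14:18] match 'tjtj', group 1 = 'tj'.
With a single group, `findall` returns only what that group captured — 4 items.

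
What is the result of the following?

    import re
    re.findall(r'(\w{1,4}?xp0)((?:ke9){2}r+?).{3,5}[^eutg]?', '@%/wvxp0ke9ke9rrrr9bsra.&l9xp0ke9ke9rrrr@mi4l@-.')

[('wvxp0', 'ke9ke9r'), ('l9xp0', 'ke9ke9r')]

Pattern: 1 to 4 of a word character (lazy), then the literal 'xp0' (captured); then the literal 'ke9' repeated 2 times, then one or more of a literal 'r' (lazy) (captured); then 3 to 5 of any character, then optionally any character except [eutg].
A non-greedy quantifier consumes as few characters as it can — just enough that the remainder of the pattern still matches from where it stops; whatever follows it matches normally.
Scanning left to right: at [3:21] match 'wvxp0ke9ke9rrrr9bs', groups = ('wvxp0', 'ke9ke9r'); at [25:43] match 'l9xp0ke9ke9rrrr@mi', groups = ('l9xp0', 'ke9ke9r').
`findall` packs the 2 group values into a tuple for every match.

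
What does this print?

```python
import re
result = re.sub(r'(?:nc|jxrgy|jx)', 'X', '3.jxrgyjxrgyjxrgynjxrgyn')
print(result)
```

Branches in `(...|...)` are attempted left-to-right; the first branch that allows the whole pattern to succeed is taken.
Matches: at [2:7] → 'jxrgy'; at [7:12] → 'jxrgy'; at [12:17] → 'jxrgy'; at [18:23] → 'jxrgy'.
Every occurrence is swapped for 'X'.

3.XXXnXn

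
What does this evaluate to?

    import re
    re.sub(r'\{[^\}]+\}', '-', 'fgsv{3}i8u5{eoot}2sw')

'fgsv-i8u5-2sw'

Each match is replaced by '-'.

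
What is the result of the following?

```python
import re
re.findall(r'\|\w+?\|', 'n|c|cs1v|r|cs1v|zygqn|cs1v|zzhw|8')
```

Since nothing is captured, `findall` lists the 4 matched substrings directly.

['|c|', '|r|', '|zygqn|', '|zzhw|']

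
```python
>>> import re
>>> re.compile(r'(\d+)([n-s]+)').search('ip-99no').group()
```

The match spans [3:7] → '99no'.

'99no'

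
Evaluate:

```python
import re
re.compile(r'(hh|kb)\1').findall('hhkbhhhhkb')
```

The backreference `\1` re-matches whatever the first group consumed, character for character.
Matches: at [4:8] match 'hhhh', group 1 = 'hh'.
`findall` collects group 1 from the one match (1 total).

['hh']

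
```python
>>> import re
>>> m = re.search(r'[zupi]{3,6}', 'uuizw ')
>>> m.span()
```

The match spans [0:4] → 'uuiz'.

(0, 4)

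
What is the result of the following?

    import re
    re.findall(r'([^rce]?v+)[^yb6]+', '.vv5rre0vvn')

['.vv']

This matches optionally any character except [rce], then one or more of the literal 'v' (captured); then one or more of any character except [yb6].
Scanning left to right: at [0:11] match '.vv5rre0vvn', group 1 = '.vv'.
`findall` collects group 1 from the one match (1 total).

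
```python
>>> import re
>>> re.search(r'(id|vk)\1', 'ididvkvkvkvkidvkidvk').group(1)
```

'id'

The match spans [0:4] → 'idid'.
Captured: group 1 = 'id'.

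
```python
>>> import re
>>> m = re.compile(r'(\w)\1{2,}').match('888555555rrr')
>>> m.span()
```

(0, 3)

`re.match` won't scan ahead — the pattern has to work from the very first character.
The match spans [0:3] → '888'.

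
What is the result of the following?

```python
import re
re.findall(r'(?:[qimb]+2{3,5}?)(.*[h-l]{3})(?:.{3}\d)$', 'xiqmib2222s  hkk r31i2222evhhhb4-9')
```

['2s  hkk r31i2222evhhh']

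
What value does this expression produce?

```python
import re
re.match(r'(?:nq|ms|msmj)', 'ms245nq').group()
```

With `match`, the pattern is implicitly anchored at the beginning.
The match spans [0:2] → 'ms'.

'ms'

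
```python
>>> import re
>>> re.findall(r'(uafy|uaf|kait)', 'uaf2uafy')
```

Branches in `(...|...)` are attempted left-to-right; the first branch that allows the whole pattern to succeed is taken.
Because there's exactly one group, `findall` drops the full match and keeps group 1 from each hit.

['uaf', 'uafy']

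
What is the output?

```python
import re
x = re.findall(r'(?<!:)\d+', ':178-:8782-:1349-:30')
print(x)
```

['78', '782', '349', '0']

The negative lookaround is zero-width — it rules out positions where the adjacent text would match, without consuming anything.
Since nothing is captured, `findall` lists the 4 matched substrings directly.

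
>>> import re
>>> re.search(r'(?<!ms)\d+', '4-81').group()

'4'

Because the assertion is negative and zero-width, positions next to the forbidden text are skipped.
The match spans [0:1] → '4'.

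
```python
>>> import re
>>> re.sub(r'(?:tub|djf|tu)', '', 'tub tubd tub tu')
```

' d  '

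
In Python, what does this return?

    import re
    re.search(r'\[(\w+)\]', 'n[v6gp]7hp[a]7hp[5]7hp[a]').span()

(1, 7)

`re.search` scans for the first position where the pattern succeeds.
The match spans [1:7] → '[v6gp]'.
Captured: group 1 = 'v6gp'.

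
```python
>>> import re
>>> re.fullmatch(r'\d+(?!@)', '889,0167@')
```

None

`(?!…)`/`(?<!…)` only lets a position through if the neighbouring text does NOT match; no characters are consumed.
`re.fullmatch` requires the pattern to consume the entire string.
Here the string isn't matched end-to-end, so the call returns None.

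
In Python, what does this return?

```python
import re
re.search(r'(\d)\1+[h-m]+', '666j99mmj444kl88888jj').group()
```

The backreference `\1` re-matches whatever the first group consumed, character for character.
`search` walks the string left to right and returns the first match it finds.
The match spans [0:4] → '666j'.
Captured: group 1 = '6'.

'666j'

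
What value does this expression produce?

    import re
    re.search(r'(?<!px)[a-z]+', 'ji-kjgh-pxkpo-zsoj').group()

'ji'

The negative lookahead/lookbehind blocks any match where the forbidden context is present.
`re.search` tries every starting position until one works.
The match spans [0:2] → 'ji'.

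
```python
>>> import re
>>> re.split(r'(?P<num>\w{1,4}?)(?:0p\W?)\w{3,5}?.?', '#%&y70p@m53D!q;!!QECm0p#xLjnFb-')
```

The `?` after the quantifier makes it lazy — it takes as little as possible before letting the rest of the pattern try.
The group in the pattern means `split` returns the separators' captures alongside the pieces.

['#%&', 'y7', '!q;!!', 'QECm', 'Fb-']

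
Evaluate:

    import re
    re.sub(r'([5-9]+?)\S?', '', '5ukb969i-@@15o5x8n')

'kb-@@1'

The pattern matches one or more of a character in [5-9] (lazy) (captured); then optionally a non-whitespace character.
Matches: at [0:2] → '5u'; at [4:6] → '96'; at [6:8] → '9i'; at [12:14] → '5o'; at [14:16] → '5x'; ….
Each match is replaced by ''.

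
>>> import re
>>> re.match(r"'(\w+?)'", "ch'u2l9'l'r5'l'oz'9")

`re.match` won't scan ahead — the pattern has to work from the very first character.
Here the string doesn't start with a match, so the call returns None.

None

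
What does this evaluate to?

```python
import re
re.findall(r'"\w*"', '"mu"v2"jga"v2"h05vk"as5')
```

['"mu"', '"jga"', '"h05vk"']

With no groups in the pattern, `findall` gives back each whole match — 3 here.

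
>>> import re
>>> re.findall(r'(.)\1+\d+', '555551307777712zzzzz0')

['5', 'z']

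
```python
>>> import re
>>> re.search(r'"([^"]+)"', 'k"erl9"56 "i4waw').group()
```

'"erl9"'

The match spans [1:7] → '"erl9"'.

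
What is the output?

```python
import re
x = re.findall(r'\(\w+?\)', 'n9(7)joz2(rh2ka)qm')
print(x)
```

Scanning left to right: at [2:5] → '(7)'; at [9:16] → '(rh2ka)'.
`findall` yields the raw match text (2 of them) because the pattern has no groups.

['(7)', '(rh2ka)']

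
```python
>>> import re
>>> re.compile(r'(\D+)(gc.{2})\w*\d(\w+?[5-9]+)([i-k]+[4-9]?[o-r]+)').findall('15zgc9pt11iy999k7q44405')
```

Pattern: one or more of a non-digit (captured); then the literal 'gc', then exactly 2 of any character (captured); then zero or more of a word character, then a digit; then one or more of a word character (lazy), then one or more of a character in [5-9] (captured); then one or more of a character in [i-k], then optionally a character in [4-9], then one or more of a character in [o-r] (captured).
Walking the string: at [2:18] match 'zgc9pt11iy999k7q', groups = ('z', 'gc9p', '99', 'k7q').
With 4 capturing groups, `findall` returns a 4-tuple per match.

[('z', 'gc9p', '99', 'k7q')]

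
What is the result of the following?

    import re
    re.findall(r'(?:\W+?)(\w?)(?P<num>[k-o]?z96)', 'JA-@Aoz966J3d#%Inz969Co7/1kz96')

[('A', 'oz96'), ('I', 'nz96'), ('1', 'kz96')]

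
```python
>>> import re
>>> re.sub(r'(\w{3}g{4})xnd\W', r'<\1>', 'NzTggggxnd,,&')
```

The pattern matches exactly 3 of a word character, then exactly 4 of a literal 'g' (captured); then the literal 'xnd', then a non-word character.
Matches: at [0:11] → 'NzTggggxnd,'.
`\1` in the replacement pulls in group 1's text for each match.

'<NzTgggg>,&'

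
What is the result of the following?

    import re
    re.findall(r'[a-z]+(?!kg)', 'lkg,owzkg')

`(?!…)`/`(?<!…)` only lets a position through if the neighbouring text does NOT match; no characters are consumed.
Walking the string: at [0:3] → 'lkg'; at [4:9] → 'owzkg'.
With no groups in the pattern, `findall` gives back each whole match — 2 here.

['lkg', 'owzkg']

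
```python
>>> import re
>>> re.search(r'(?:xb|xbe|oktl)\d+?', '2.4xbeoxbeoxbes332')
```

None

`re.search` tries every starting position until one works.
Here nothing in the string fits, so the call returns None.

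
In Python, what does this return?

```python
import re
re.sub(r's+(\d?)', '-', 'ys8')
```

Pattern: one or more of a literal 's'; then optionally a digit (captured).
Matches: at [1:3] → 's8'.
Every occurrence is swapped for '-'.

'y-'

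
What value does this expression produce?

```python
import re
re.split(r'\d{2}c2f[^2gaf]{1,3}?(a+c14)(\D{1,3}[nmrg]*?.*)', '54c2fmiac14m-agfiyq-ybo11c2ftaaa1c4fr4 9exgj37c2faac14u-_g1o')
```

['', 'ac14', 'm-agfiyq-ybo11c2ftaaa1c4fr4 9exgj37c2faac14u-_g1o', '']

The pattern matches exactly 2 of a digit, then the literal 'c2f', then 1 to 3 of any character except [2gaf] (lazy); then one or more of the literal 'a', then the literal 'c14' (captured); then 1 to 3 of a non-digit, then zero or more of one of [nmrg] (lazy), then zero or more of any character (captured).
Because the pattern has a capturing group, `split` also inserts each captured text between the pieces.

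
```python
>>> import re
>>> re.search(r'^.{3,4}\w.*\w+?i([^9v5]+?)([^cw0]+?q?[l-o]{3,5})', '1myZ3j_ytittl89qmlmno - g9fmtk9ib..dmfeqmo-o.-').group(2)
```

'tl89qmlmno'

Pattern: anchored at the start of the string; then 3 to 4 of any character; then a word character; then zero or more of any character; then one or more of a word character (lazy), then the literal 'i'; then one or more of any character except [9v5] (lazy) (captured); then one or more of any character except [cw0] (lazy), then optionally a literal 'q', then 3 to 5 of a character in [l-o] (captured).
A `+?`/`*?`/`{m,n}?` starts at its minimum and grows only as far as needed for what follows to match.
`search` walks the string left to right and returns the first match it finds.
The match spans [0:21] → '1myZ3j_ytittl89qmlmno'.
Captured: group 1 = 't', group 2 = 'tl89qmlmno'.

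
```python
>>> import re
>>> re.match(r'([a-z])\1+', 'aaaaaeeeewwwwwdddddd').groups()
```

('a',)

The match spans [0:5] → 'aaaaa'.
Captured: group 1 = 'a'.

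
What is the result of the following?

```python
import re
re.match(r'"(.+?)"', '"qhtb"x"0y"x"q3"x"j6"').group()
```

`match` is anchored at position 0; if the pattern doesn't fit there, it returns None.
The match spans [0:6] → '"qhtb"'.
Captured: group 1 = 'qhtb'.

'"qhtb"'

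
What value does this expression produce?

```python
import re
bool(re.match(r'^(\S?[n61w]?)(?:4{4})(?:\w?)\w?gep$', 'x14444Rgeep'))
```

The pattern matches anchored at the start of the string; then optionally a non-whitespace character, then optionally one of [n61w] (captured); then exactly 4 of a literal '4' (non-capturing group); then optionally a word character (non-capturing group); then optionally a word character, then the literal 'gep'; then anchored at the end.
`re.match` won't scan ahead — the pattern has to work from the very first character.
Here the string doesn't start with a match, so the call returns None, and `bool(None)` is False.

False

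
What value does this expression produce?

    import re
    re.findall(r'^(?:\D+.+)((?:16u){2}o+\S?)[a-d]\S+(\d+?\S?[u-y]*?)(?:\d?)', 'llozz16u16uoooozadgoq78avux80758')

[('16u16uooooz', '8')]

This matches anchored at the start of the string; then one or more of a non-digit, then one or more of any character (non-capturing group); then the literal '16u' repeated 2 times, then one or more of a literal 'o', then optionally a non-whitespace character (captured); then a character in [a-d], then one or more of a non-whitespace character; then one or more of a digit (lazy), then optionally a non-whitespace character, then zero or more of a character in [u-y] (lazy) (captured); then optionally a digit (non-capturing group).
Matches: at [0:32] match 'llozz16u16uoooozadgoq78avux80758', groups = ('16u16uooooz', '8').
With 2 capturing groups, `findall` returns a 2-tuple per match.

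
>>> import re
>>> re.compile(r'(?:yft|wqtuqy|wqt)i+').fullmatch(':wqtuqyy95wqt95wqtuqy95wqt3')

None

`re.fullmatch` requires the pattern to consume the entire string.
Here there's no way to consume every character, so the call returns None.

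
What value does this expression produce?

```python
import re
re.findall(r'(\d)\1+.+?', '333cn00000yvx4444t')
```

`\1` is not a pattern — it's the concrete string captured by group 1, re-applied verbatim.
One capturing group, so `findall` returns just the captured substring from each match — 3 in all.

['3', '0', '4']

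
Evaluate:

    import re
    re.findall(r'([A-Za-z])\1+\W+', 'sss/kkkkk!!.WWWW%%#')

['s', 'k', 'W']

`\1` is not a pattern — it's the concrete string captured by group 1, re-applied verbatim.
One capturing group, so `findall` returns just the captured substring from each match — 3 in all.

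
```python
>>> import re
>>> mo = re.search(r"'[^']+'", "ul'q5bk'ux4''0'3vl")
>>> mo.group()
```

`re.search` tries every starting position until one works.
The match spans [2:8] → "'q5bk'".

"'q5bk'"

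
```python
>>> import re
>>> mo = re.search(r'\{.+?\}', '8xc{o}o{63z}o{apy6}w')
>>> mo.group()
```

'{o}'

The match spans [3:6] → '{o}'.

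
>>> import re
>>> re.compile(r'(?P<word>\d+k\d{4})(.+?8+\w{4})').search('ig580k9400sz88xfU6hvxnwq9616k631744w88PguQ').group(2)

The match spans [2:18] → '580k9400sz88xfU6'.
Captured: group 1 = '580k9400', group 2 = 'sz88xfU6'.

'sz88xfU6'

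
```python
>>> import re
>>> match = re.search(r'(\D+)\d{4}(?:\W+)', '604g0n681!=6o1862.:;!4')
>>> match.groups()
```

Pattern: one or more of a non-digit (captured); then exactly 4 of a digit; then one or more of a non-word character (non-capturing group).
Unlike `match`, `search` isn't anchored — it looks for the pattern anywhere in the string.
The match spans [12:21] → 'o1862.:;!'.
Captured: group 1 = 'o'.

('o',)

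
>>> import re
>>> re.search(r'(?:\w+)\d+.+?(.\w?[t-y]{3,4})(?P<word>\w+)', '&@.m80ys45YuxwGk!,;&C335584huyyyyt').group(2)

'yt'

The pattern matches one or more of a word character (non-capturing group); then one or more of a digit, then one or more of any character (lazy); then any character, then optionally a word character, then 3 to 4 of a character in [t-y] (captured); then one or more of a word character (captured as 'word').
A `+?`/`*?`/`{m,n}?` starts at its minimum and grows only as far as needed for what follows to match.
Unlike `match`, `search` isn't anchored — it looks for the pattern anywhere in the string.
The match spans [3:34] → 'm80ys45YuxwGk!,;&C335584huyyyyt'.
Captured: group 1 = '4huyyy', group 2 = 'yt'.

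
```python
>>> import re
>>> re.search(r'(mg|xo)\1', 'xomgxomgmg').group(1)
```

`\1` is not a pattern — it's the concrete string captured by group 1, re-applied verbatim.
`re.search` scans for the first position where the pattern succeeds.
The match spans [6:10] → 'mgmg'.
Captured: group 1 = 'mg'.

'mg'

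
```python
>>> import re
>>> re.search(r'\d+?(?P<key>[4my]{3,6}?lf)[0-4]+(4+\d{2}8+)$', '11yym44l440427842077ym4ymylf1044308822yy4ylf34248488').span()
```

(28, 52)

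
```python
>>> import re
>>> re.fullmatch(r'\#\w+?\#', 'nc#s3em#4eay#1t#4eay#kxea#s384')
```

`re.fullmatch` requires the pattern to consume the entire string.
Here the string isn't matched end-to-end, so the call returns None.

None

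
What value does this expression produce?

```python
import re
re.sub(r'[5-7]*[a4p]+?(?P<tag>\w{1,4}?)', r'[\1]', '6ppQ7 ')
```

With the lazy modifier that quantifier settles for the fewest repetitions that let the rest of the pattern succeed (the atoms after it are unaffected and can still be greedy).
`\1` in the replacement pulls in group 1's text for each match.

'[p]Q7 '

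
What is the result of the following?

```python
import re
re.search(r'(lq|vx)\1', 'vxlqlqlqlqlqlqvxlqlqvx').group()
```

The backreference `\1` re-matches whatever the first group consumed, character for character.
`re.search` scans for the first position where the pattern succeeds.
The match spans [2:6] → 'lqlq'.
Captured: group 1 = 'lq'.

'lqlq'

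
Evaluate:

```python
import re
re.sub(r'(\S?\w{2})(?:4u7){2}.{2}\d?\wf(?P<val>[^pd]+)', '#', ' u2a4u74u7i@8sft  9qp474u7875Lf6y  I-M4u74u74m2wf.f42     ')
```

This matches optionally a non-whitespace character, then exactly 2 of a word character (captured); then the literal '4u7' repeated 2 times, then exactly 2 of any character, then optionally a digit; then a word character, then the literal 'f'; then one or more of any character except [pd] (captured as 'val').
Matches: at [1:20] → 'u2a4u74u7i@8sft  9q'.
`sub` substitutes '#' at each match site.

' #p474u7875Lf6y  I-M4u74u74m2wf.f42     '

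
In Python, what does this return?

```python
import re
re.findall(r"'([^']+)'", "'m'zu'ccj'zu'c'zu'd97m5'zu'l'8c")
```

`findall` collects group 1 from each match (5 total).

['m', 'ccj', 'c', 'd97m5', 'l']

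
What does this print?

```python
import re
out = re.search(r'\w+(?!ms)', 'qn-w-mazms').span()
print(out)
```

(0, 2)

A negative assertion filters positions out without eating any characters.
The match spans [0:2] → 'qn'.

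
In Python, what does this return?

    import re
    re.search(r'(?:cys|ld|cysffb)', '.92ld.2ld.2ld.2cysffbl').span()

(3, 5)

`search` walks the string left to right and returns the first match it finds.
The match spans [3:5] → 'ld'.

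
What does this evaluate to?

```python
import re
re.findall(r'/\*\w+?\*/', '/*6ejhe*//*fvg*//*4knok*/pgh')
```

Scanning left to right: at [0:9] → '/*6ejhe*/'; at [9:16] → '/*fvg*/'; at [16:25] → '/*4knok*/'.
With no groups in the pattern, `findall` gives back each whole match — 3 here.

['/*6ejhe*/', '/*fvg*/', '/*4knok*/']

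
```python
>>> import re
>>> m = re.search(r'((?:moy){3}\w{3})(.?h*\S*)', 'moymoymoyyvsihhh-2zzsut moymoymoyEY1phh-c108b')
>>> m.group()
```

Pattern: the literal 'moy' repeated 3 times, then exactly 3 of a word character (captured); then optionally any character, then zero or more of a literal 'h', then zero or more of a non-whitespace character (captured).
Unlike `match`, `search` isn't anchored — it looks for the pattern anywhere in the string.
The match spans [0:23] → 'moymoymoyyvsihhh-2zzsut'.
Captured: group 1 = 'moymoymoyyvs', group 2 = 'ihhh-2zzsut'.

'moymoymoyyvsihhh-2zzsut'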